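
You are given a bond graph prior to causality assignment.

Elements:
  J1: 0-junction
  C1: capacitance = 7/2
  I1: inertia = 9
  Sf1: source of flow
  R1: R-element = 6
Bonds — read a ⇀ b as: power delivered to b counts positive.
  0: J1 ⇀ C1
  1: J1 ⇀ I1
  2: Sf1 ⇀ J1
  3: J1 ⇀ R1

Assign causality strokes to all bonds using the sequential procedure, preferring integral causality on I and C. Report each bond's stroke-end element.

#0 stroke at J1
#1 stroke at I1
#2 stroke at Sf1
#3 stroke at R1

bond 2 stroke at Sf1  (Sf1 (Sf) sets flow on bond)
bond 0 stroke at J1  (C1: C, integral causality)
bond 1 stroke at I1  (common-e at J1 fixed by 0)
bond 3 stroke at R1  (J1: bond 0 brought effort, rest push out)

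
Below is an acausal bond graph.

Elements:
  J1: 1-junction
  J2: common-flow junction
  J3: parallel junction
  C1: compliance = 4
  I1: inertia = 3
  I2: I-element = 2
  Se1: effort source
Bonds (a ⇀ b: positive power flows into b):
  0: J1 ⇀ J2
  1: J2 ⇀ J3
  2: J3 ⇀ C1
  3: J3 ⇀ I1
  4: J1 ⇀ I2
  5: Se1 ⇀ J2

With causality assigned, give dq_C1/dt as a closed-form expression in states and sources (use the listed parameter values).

dq_C1/dt = -p_I1/3 + p_I2/2

bond 5 |J2  (source Se1 imposes e)
bond 2 |J3  (prefer integral on C1)
bond 1 |J2  (common-e at J3 fixed by 2)
bond 3 |I1  (J3: bond 2 brought effort, rest push out)
bond 0 |J1  (only one flow-in slot at J2)
bond 4 |I2  (J1: last free bond brings flow in)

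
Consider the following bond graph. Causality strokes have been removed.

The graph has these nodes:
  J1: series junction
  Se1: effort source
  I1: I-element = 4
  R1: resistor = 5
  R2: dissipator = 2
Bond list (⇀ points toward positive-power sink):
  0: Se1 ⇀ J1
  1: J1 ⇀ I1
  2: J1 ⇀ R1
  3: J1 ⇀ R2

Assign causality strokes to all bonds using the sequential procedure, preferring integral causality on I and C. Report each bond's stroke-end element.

bond 0 stroke→J1
bond 1 stroke→I1
bond 2 stroke→J1
bond 3 stroke→J1

bond 0 →J1  (source Se1 imposes e)
bond 1 →I1  (prefer integral on I1)
bond 2 →J1  (1-jn J1 has f-setter on 1)
bond 3 →J1  (common-f at J1 fixed by 1)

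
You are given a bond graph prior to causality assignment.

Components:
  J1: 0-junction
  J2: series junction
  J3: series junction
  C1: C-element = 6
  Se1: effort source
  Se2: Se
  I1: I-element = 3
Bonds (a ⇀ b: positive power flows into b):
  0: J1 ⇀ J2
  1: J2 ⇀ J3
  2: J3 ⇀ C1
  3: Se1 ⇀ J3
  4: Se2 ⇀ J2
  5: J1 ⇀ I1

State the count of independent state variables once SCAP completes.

β3 stroke at J3  (Se1: effort source, stroke at far end)
β4 stroke at J2  (Se2 fixes effort; stroke away)
β2 stroke at J3  (C1 integral (e out))
β1 stroke at J2  (J3 needs exactly one f-in)
β0 stroke at J1  (J2: last free bond brings flow in)
β5 stroke at I1  (J1: bond 0 brought effort, rest push out)

2  (C1, I1 all integral)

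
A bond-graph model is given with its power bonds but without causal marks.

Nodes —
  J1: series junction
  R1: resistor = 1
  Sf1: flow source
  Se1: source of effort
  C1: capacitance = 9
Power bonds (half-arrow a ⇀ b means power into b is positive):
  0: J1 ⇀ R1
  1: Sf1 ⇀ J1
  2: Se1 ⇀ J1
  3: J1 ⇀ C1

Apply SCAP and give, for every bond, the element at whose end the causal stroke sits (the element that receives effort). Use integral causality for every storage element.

bond 1 |Sf1  (source Sf1 imposes f)
bond 2 |J1  (Se1 (Se) sets effort on bond)
bond 0 |J1  (common-f at J1 fixed by 1)
bond 3 |J1  (1-jn J1 has f-setter on 1)

#0 stroke→J1
#1 stroke→Sf1
#2 stroke→J1
#3 stroke→J1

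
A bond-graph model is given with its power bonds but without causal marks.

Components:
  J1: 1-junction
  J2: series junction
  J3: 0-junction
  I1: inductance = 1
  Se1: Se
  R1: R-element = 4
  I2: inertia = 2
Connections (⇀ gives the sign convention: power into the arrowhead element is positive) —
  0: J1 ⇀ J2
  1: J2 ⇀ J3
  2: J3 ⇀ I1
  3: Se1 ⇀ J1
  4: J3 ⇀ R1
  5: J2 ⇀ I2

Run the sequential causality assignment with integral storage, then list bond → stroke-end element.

#3 stroke→J1  (Se1: effort source, stroke at far end)
#0 stroke→J2  (closing 1-jn rule on J1)
#2 stroke→I1  (prefer integral on I1)
#5 stroke→I2  (prefer integral on I2)
#1 stroke→J2  (1-jn J2 has f-setter on 5)
#4 stroke→J3  (J3 needs exactly one e-in)

#0 stroke→J2
#1 stroke→J2
#2 stroke→I1
#3 stroke→J1
#4 stroke→J3
#5 stroke→I2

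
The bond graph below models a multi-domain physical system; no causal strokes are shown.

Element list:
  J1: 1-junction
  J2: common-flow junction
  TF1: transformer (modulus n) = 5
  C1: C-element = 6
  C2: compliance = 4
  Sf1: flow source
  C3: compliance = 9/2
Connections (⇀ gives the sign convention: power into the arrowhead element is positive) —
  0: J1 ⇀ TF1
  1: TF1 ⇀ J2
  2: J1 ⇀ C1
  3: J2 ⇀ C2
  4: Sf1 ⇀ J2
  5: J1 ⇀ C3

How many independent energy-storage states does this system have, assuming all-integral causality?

β4 |Sf1  (Sf1 (Sf) sets flow on bond)
β1 |J2  (J2 flow already set via bond 4)
β3 |J2  (J2 flow already set via bond 4)
β0 |TF1  (TF1 one-in-one-out from 1)
β2 |J1  (1-jn J1 has f-setter on 0)
β5 |J1  (J1 flow already set via bond 0)

3  (C1, C2, C3 all integral)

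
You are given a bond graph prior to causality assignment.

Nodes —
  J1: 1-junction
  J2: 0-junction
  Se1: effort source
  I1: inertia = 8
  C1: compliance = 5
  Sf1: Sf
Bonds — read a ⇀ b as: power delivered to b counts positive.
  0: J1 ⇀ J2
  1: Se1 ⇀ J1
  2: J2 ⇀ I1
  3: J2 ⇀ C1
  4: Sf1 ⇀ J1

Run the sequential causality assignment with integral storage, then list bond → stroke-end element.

#1 stroke at J1  (Se1 fixes effort; stroke away)
#4 stroke at Sf1  (Sf1 fixes flow; stroke at Sf1)
#0 stroke at J1  (J1: bond 4 brought flow, rest push out)
#2 stroke at I1  (I1 integral (f out))
#3 stroke at J2  (J2: last free bond brings effort in)

bond 0 →J1
bond 1 →J1
bond 2 →I1
bond 3 →J2
bond 4 →Sf1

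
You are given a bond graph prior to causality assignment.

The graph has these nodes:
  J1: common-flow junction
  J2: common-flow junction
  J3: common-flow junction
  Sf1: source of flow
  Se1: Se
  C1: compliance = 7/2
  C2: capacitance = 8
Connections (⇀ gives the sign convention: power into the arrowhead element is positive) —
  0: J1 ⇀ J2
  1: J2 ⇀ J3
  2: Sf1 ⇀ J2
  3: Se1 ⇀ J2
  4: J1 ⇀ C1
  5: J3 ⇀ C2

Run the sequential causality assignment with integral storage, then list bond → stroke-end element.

β0 stroke at J2
β1 stroke at J2
β2 stroke at Sf1
β3 stroke at J2
β4 stroke at J1
β5 stroke at J3

bond 2 stroke at Sf1  (Sf1 (Sf) sets flow on bond)
bond 3 stroke at J2  (Se1 fixes effort; stroke away)
bond 0 stroke at J2  (common-f at J2 fixed by 2)
bond 1 stroke at J2  (common-f at J2 fixed by 2)
bond 5 stroke at J3  (common-f at J3 fixed by 1)
bond 4 stroke at J1  (1-jn J1 has f-setter on 0)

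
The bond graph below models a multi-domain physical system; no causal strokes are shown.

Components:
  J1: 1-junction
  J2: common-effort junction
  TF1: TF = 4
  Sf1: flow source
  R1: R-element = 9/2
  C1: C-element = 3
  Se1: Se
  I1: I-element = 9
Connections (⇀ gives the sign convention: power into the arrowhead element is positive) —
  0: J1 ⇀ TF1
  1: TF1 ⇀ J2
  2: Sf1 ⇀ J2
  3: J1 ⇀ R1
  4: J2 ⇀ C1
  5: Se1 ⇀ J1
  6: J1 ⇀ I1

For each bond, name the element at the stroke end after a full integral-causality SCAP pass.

bond 0 →J1
bond 1 →TF1
bond 2 →Sf1
bond 3 →J1
bond 4 →J2
bond 5 →J1
bond 6 →I1

β2 stroke→Sf1  (Sf1 fixes flow; stroke at Sf1)
β5 stroke→J1  (Se1: effort source, stroke at far end)
β4 stroke→J2  (C1: C, integral causality)
β1 stroke→TF1  (common-e at J2 fixed by 4)
β0 stroke→J1  (TF TF1: opposite of bond 1)
β6 stroke→I1  (I1 outputs flow p/I1)
β3 stroke→J1  (J1 flow already set via bond 6)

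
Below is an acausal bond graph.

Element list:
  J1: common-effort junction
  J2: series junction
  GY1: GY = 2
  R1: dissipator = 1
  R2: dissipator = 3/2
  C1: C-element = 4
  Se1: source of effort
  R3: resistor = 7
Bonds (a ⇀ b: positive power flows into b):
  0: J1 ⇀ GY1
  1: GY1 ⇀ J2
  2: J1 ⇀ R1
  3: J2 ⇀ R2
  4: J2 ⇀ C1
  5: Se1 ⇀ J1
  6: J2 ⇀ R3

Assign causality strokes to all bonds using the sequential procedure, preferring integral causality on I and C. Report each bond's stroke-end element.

β0 →GY1
β1 →GY1
β2 →R1
β3 →J2
β4 →J2
β5 →J1
β6 →J2

β5 →J1  (Se1 fixes effort; stroke away)
β0 →GY1  (common-e at J1 fixed by 5)
β2 →R1  (0-jn J1 has e-setter on 5)
β1 →GY1  (GY1: gyrator matches bond 0)
β3 →J2  (common-f at J2 fixed by 1)
β4 →J2  (J2: bond 1 brought flow, rest push out)
β6 →J2  (J2 flow already set via bond 1)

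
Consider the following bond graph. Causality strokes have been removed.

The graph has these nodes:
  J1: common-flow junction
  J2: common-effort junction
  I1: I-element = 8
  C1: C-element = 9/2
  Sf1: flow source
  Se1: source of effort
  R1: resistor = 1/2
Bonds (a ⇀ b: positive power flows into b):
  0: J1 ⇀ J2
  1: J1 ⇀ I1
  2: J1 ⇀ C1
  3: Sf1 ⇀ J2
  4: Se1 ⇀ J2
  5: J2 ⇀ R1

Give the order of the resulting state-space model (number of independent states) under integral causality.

2  (C1, I1 all integral)

b3 →Sf1  (source Sf1 imposes f)
b4 →J2  (source Se1 imposes e)
b0 →J1  (J2 effort already set via bond 4)
b5 →R1  (J2: bond 4 brought effort, rest push out)
b1 →I1  (I1 integral (f out))
b2 →J1  (1-jn J1 has f-setter on 1)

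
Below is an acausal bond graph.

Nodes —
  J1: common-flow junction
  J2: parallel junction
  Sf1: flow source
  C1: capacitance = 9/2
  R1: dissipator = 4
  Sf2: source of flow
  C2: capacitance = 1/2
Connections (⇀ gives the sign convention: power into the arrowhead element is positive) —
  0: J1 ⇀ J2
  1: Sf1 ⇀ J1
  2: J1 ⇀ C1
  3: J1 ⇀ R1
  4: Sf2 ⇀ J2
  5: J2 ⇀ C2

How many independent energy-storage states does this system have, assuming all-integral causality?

2  (C1, C2 all integral)

#1 |Sf1  (source Sf1 imposes f)
#4 |Sf2  (source Sf2 imposes f)
#0 |J1  (common-f at J1 fixed by 1)
#2 |J1  (J1 flow already set via bond 1)
#3 |J1  (common-f at J1 fixed by 1)
#5 |J2  (J2: last free bond brings effort in)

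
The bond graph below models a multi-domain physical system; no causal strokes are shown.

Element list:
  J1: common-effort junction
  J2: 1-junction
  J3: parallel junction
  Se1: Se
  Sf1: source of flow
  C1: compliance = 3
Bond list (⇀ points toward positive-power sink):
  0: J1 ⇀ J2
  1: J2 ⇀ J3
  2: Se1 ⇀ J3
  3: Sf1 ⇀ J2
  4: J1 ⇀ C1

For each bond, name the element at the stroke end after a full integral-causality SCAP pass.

β0 |J2
β1 |J2
β2 |J3
β3 |Sf1
β4 |J1

bond 2 →J3  (Se1: effort source, stroke at far end)
bond 3 →Sf1  (source Sf1 imposes f)
bond 0 →J2  (J2 flow already set via bond 3)
bond 1 →J2  (common-f at J2 fixed by 3)
bond 4 →J1  (J1: last free bond brings effort in)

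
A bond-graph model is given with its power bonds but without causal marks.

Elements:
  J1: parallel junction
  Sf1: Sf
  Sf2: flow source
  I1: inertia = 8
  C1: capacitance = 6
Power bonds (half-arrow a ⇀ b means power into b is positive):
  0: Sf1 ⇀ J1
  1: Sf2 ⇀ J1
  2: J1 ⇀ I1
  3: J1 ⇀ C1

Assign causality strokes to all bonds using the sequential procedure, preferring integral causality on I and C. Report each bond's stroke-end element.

#0 →Sf1  (Sf1: flow source, stroke at near end)
#1 →Sf2  (Sf2 fixes flow; stroke at Sf2)
#2 →I1  (I1: I, integral causality)
#3 →J1  (closing 0-jn rule on J1)

β0 stroke→Sf1
β1 stroke→Sf2
β2 stroke→I1
β3 stroke→J1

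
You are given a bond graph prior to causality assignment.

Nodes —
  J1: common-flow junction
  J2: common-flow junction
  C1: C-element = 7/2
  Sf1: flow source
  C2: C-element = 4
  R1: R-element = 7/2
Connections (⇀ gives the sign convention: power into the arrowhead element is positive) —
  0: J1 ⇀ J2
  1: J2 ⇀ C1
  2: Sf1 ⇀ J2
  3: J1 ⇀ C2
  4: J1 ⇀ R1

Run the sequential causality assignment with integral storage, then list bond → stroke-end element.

β0 stroke→J2
β1 stroke→J2
β2 stroke→Sf1
β3 stroke→J1
β4 stroke→J1

β2 →Sf1  (Sf1 fixes flow; stroke at Sf1)
β0 →J2  (common-f at J2 fixed by 2)
β1 →J2  (1-jn J2 has f-setter on 2)
β3 →J1  (common-f at J1 fixed by 0)
β4 →J1  (1-jn J1 has f-setter on 0)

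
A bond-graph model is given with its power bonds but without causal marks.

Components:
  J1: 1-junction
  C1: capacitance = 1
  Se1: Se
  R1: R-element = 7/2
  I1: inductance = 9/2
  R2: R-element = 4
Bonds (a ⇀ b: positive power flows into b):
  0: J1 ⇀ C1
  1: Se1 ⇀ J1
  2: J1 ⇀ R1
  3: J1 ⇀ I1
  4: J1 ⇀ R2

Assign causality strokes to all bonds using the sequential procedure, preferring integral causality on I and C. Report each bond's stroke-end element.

#0 |J1
#1 |J1
#2 |J1
#3 |I1
#4 |J1

bond 1 stroke→J1  (source Se1 imposes e)
bond 0 stroke→J1  (C1: C, integral causality)
bond 3 stroke→I1  (I1 integral (f out))
bond 2 stroke→J1  (J1 flow already set via bond 3)
bond 4 stroke→J1  (J1: bond 3 brought flow, rest push out)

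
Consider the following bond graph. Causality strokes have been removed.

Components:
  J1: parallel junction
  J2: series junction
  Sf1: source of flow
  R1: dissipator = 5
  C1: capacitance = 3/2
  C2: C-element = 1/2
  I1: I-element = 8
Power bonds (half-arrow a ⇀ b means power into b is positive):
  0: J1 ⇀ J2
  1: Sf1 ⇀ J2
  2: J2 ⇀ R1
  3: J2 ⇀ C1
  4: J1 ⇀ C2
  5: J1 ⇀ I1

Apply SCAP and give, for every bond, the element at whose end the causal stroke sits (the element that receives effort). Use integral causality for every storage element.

bond 1 stroke→Sf1  (source Sf1 imposes f)
bond 0 stroke→J2  (J2 flow already set via bond 1)
bond 2 stroke→J2  (1-jn J2 has f-setter on 1)
bond 3 stroke→J2  (common-f at J2 fixed by 1)
bond 4 stroke→J1  (prefer integral on C2)
bond 5 stroke→I1  (J1: bond 4 brought effort, rest push out)

b0 stroke at J2
b1 stroke at Sf1
b2 stroke at J2
b3 stroke at J2
b4 stroke at J1
b5 stroke at I1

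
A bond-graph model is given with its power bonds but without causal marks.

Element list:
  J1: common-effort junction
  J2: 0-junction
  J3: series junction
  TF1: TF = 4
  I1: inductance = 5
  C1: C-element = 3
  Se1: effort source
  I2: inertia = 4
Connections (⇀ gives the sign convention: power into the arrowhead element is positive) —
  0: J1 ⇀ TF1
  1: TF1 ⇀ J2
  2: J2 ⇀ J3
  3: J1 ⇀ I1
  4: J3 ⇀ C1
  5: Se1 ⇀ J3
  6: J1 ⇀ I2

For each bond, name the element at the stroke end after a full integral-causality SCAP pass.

b5 stroke at J3  (Se1 fixes effort; stroke away)
b3 stroke at I1  (I1: I, integral causality)
b4 stroke at J3  (C1 outputs effort q/C1)
b2 stroke at J2  (only one flow-in slot at J3)
b1 stroke at TF1  (J2: bond 2 brought effort, rest push out)
b0 stroke at J1  (TF TF1: opposite of bond 1)
b6 stroke at I2  (common-e at J1 fixed by 0)

#0 |J1
#1 |TF1
#2 |J2
#3 |I1
#4 |J3
#5 |J3
#6 |I2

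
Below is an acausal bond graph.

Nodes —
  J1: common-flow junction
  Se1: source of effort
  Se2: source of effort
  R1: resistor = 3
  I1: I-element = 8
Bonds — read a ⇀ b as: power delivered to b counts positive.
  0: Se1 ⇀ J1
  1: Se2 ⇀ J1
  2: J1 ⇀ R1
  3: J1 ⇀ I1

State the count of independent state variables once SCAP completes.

1  (I1 all integral)

bond 0 stroke at J1  (Se1 fixes effort; stroke away)
bond 1 stroke at J1  (Se2 fixes effort; stroke away)
bond 3 stroke at I1  (I1: I, integral causality)
bond 2 stroke at J1  (J1: bond 3 brought flow, rest push out)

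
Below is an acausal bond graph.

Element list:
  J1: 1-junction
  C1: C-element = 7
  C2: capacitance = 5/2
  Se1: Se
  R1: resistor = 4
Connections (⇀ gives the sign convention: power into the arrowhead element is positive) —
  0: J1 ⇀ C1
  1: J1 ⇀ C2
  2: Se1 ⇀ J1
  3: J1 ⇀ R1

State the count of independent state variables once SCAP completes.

2  (C1, C2 all integral)

β2 stroke→J1  (Se1: effort source, stroke at far end)
β0 stroke→J1  (C1 integral (e out))
β1 stroke→J1  (C2: C, integral causality)
β3 stroke→R1  (closing 1-jn rule on J1)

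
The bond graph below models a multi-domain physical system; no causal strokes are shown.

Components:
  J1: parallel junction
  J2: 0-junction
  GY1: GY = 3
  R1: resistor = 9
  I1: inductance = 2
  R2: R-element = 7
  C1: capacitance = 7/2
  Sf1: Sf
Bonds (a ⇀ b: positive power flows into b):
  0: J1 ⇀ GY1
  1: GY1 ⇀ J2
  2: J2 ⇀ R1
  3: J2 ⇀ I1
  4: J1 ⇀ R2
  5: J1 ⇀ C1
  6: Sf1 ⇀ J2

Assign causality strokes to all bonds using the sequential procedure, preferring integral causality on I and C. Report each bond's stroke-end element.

b0 →GY1
b1 →GY1
b2 →J2
b3 →I1
b4 →R2
b5 →J1
b6 →Sf1

b6 →Sf1  (Sf1 (Sf) sets flow on bond)
b3 →I1  (I1 integral (f out))
b5 →J1  (C1: C, integral causality)
b0 →GY1  (common-e at J1 fixed by 5)
b4 →R2  (J1 effort already set via bond 5)
b1 →GY1  (GY1 both-in/both-out from 0)
b2 →J2  (closing 0-jn rule on J2)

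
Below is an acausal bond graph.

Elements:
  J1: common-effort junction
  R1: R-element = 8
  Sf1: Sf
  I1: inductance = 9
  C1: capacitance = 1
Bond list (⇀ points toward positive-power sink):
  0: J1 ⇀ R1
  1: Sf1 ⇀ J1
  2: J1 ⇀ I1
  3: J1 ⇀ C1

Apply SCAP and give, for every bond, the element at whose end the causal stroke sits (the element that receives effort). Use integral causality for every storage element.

β1 →Sf1  (source Sf1 imposes f)
β2 →I1  (I1: I, integral causality)
β3 →J1  (C1 integral (e out))
β0 →R1  (0-jn J1 has e-setter on 3)

b0 stroke at R1
b1 stroke at Sf1
b2 stroke at I1
b3 stroke at J1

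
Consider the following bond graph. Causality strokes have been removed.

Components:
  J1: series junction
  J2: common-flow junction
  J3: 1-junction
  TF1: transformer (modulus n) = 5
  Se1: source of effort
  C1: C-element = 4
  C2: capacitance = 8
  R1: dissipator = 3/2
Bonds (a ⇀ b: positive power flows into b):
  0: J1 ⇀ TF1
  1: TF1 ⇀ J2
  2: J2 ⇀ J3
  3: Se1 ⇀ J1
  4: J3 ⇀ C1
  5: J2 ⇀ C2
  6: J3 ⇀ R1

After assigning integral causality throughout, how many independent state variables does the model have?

2  (C1, C2 all integral)

β3 →J1  (source Se1 imposes e)
β0 →TF1  (J1 needs exactly one f-in)
β1 →J2  (through TF1, causality passes straight; one stroke at TF1)
β4 →J3  (C1 outputs effort q/C1)
β5 →J2  (C2 outputs effort q/C2)
β2 →J3  (closing 1-jn rule on J2)
β6 →R1  (J3 needs exactly one f-in)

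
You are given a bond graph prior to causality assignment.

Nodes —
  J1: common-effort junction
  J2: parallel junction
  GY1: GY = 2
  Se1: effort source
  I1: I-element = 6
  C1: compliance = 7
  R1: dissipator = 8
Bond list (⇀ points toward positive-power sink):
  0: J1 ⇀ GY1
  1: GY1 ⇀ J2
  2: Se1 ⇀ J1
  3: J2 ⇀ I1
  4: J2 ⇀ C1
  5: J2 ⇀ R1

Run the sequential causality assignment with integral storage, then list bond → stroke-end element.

#2 stroke at J1  (Se1: effort source, stroke at far end)
#0 stroke at GY1  (common-e at J1 fixed by 2)
#1 stroke at GY1  (GY1 both-in/both-out from 0)
#3 stroke at I1  (I1 outputs flow p/I1)
#4 stroke at J2  (C1 integral (e out))
#5 stroke at R1  (0-jn J2 has e-setter on 4)

bond 0 stroke→GY1
bond 1 stroke→GY1
bond 2 stroke→J1
bond 3 stroke→I1
bond 4 stroke→J2
bond 5 stroke→R1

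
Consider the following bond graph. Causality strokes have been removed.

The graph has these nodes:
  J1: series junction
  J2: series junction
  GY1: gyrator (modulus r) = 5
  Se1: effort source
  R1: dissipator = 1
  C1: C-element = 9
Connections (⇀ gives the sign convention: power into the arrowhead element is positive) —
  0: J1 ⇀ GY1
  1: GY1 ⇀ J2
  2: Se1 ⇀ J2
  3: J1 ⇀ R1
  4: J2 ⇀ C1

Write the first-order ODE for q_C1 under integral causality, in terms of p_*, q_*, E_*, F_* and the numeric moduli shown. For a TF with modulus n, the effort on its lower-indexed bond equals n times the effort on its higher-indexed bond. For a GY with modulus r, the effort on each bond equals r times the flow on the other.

b2 |J2  (Se1 fixes effort; stroke away)
b4 |J2  (C1 outputs effort q/C1)
b1 |GY1  (J2 needs exactly one f-in)
b0 |GY1  (GY1 both-in/both-out from 1)
b3 |J1  (common-f at J1 fixed by 0)

dq_C1/dt = E_Se1/25 - q_C1/225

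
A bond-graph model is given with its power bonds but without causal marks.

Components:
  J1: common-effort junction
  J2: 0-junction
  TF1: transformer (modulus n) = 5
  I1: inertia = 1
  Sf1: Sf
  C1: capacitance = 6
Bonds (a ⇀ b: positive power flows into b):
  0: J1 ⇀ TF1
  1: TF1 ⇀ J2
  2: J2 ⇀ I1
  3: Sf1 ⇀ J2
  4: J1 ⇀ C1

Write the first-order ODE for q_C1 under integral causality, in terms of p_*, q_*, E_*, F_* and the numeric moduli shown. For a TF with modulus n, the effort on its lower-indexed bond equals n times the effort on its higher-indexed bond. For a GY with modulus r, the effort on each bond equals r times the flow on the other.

#3 stroke at Sf1  (Sf1: flow source, stroke at near end)
#2 stroke at I1  (I1 integral (f out))
#1 stroke at J2  (closing 0-jn rule on J2)
#0 stroke at TF1  (TF1 one-in-one-out from 1)
#4 stroke at J1  (J1 needs exactly one e-in)

dq_C1/dt = F_Sf1/5 - p_I1/5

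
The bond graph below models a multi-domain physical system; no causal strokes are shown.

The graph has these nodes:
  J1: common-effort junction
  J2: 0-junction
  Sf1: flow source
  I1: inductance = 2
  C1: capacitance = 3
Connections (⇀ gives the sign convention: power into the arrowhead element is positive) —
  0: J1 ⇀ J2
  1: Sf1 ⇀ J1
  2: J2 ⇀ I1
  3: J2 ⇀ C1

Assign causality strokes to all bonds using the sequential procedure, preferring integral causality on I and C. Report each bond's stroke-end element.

bond 1 |Sf1  (Sf1 (Sf) sets flow on bond)
bond 0 |J1  (J1 needs exactly one e-in)
bond 2 |I1  (I1 outputs flow p/I1)
bond 3 |J2  (only one effort-in slot at J2)

bond 0 |J1
bond 1 |Sf1
bond 2 |I1
bond 3 |J2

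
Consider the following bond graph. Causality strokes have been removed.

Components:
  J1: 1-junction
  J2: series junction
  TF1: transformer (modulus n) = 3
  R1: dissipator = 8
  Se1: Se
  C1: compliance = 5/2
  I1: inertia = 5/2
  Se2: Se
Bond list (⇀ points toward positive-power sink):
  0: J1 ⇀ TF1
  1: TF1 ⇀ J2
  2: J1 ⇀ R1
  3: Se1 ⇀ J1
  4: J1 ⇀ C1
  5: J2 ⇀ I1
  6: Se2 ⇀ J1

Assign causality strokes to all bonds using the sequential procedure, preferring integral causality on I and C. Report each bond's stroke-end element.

β0 stroke→TF1
β1 stroke→J2
β2 stroke→J1
β3 stroke→J1
β4 stroke→J1
β5 stroke→I1
β6 stroke→J1

b3 stroke at J1  (Se1 fixes effort; stroke away)
b6 stroke at J1  (Se2 fixes effort; stroke away)
b4 stroke at J1  (C1 integral (e out))
b5 stroke at I1  (prefer integral on I1)
b1 stroke at J2  (common-f at J2 fixed by 5)
b0 stroke at TF1  (TF1: transformer flips bond 1)
b2 stroke at J1  (J1: bond 0 brought flow, rest push out)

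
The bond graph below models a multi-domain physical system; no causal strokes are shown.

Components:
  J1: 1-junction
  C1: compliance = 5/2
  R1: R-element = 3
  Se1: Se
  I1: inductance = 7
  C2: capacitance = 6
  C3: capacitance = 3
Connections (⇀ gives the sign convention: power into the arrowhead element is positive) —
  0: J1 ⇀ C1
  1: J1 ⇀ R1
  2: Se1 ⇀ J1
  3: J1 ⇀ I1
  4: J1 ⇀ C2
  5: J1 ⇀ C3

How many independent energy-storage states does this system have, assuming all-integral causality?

bond 2 →J1  (Se1 (Se) sets effort on bond)
bond 0 →J1  (C1: C, integral causality)
bond 3 →I1  (I1 outputs flow p/I1)
bond 1 →J1  (J1: bond 3 brought flow, rest push out)
bond 4 →J1  (J1: bond 3 brought flow, rest push out)
bond 5 →J1  (J1: bond 3 brought flow, rest push out)

4  (C1, C2, C3, I1 all integral)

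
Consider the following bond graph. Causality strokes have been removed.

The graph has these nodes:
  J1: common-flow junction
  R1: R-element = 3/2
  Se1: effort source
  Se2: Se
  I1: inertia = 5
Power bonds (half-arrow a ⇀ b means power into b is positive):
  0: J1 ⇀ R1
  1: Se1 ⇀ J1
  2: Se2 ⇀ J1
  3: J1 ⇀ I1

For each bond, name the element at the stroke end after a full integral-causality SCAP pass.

#1 stroke→J1  (source Se1 imposes e)
#2 stroke→J1  (source Se2 imposes e)
#3 stroke→I1  (I1 outputs flow p/I1)
#0 stroke→J1  (J1: bond 3 brought flow, rest push out)

bond 0 |J1
bond 1 |J1
bond 2 |J1
bond 3 |I1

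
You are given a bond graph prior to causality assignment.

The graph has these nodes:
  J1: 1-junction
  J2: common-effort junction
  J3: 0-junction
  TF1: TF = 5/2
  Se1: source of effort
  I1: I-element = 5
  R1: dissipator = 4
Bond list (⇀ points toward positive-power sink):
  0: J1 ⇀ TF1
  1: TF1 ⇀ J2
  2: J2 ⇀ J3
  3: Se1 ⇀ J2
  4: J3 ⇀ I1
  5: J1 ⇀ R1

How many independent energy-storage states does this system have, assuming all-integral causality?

bond 3 stroke→J2  (Se1: effort source, stroke at far end)
bond 1 stroke→TF1  (common-e at J2 fixed by 3)
bond 2 stroke→J3  (0-jn J2 has e-setter on 3)
bond 4 stroke→I1  (0-jn J3 has e-setter on 2)
bond 0 stroke→J1  (TF1 one-in-one-out from 1)
bond 5 stroke→R1  (J1: last free bond brings flow in)

1  (I1 all integral)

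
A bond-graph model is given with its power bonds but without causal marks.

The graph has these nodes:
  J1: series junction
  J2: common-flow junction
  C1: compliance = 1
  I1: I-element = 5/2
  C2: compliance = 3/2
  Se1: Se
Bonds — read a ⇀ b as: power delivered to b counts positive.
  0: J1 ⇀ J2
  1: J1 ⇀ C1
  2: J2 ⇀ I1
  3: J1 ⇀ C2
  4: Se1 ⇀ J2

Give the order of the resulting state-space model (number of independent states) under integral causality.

3  (C1, C2, I1 all integral)

b4 |J2  (Se1: effort source, stroke at far end)
b1 |J1  (C1 outputs effort q/C1)
b2 |I1  (I1: I, integral causality)
b0 |J2  (J2 flow already set via bond 2)
b3 |J1  (1-jn J1 has f-setter on 0)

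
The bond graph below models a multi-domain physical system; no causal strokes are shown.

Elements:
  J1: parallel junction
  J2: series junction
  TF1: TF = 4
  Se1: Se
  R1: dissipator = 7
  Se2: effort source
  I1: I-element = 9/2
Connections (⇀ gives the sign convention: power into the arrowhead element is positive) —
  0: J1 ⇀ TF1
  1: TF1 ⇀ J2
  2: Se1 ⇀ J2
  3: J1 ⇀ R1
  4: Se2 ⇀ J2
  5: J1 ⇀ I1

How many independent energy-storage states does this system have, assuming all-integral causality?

1  (I1 all integral)

b2 →J2  (Se1 (Se) sets effort on bond)
b4 →J2  (Se2: effort source, stroke at far end)
b1 →TF1  (J2: last free bond brings flow in)
b0 →J1  (TF1 one-in-one-out from 1)
b3 →R1  (0-jn J1 has e-setter on 0)
b5 →I1  (0-jn J1 has e-setter on 0)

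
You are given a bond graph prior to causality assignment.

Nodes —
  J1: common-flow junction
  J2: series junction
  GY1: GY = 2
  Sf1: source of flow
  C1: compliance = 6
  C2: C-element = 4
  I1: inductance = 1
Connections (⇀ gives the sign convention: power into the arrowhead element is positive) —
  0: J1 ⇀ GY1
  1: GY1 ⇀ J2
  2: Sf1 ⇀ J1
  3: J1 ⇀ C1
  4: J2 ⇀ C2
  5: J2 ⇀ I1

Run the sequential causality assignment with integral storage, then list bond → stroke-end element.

#2 |Sf1  (source Sf1 imposes f)
#0 |J1  (J1: bond 2 brought flow, rest push out)
#3 |J1  (common-f at J1 fixed by 2)
#1 |J2  (through GY1, causality inverts; strokes same side of GY1)
#4 |J2  (C2: C, integral causality)
#5 |I1  (J2 needs exactly one f-in)

#0 stroke→J1
#1 stroke→J2
#2 stroke→Sf1
#3 stroke→J1
#4 stroke→J2
#5 stroke→I1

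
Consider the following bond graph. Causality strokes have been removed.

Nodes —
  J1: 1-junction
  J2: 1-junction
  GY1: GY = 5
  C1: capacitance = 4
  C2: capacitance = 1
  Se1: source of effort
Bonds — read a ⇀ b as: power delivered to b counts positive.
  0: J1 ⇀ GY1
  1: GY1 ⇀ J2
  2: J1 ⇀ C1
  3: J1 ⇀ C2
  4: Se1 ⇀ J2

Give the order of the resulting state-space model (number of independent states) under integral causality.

2  (C1, C2 all integral)

#4 stroke→J2  (source Se1 imposes e)
#1 stroke→GY1  (J2 needs exactly one f-in)
#0 stroke→GY1  (GY1 both-in/both-out from 1)
#2 stroke→J1  (common-f at J1 fixed by 0)
#3 stroke→J1  (J1: bond 0 brought flow, rest push out)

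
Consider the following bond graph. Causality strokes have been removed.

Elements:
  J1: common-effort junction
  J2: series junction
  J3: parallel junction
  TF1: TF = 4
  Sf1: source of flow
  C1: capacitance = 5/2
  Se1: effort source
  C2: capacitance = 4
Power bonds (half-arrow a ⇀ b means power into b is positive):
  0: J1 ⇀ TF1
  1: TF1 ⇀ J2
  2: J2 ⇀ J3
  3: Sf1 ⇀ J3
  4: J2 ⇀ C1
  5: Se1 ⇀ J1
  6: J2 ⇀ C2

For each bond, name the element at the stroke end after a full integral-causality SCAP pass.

#3 stroke at Sf1  (source Sf1 imposes f)
#5 stroke at J1  (Se1: effort source, stroke at far end)
#0 stroke at TF1  (common-e at J1 fixed by 5)
#2 stroke at J3  (closing 0-jn rule on J3)
#1 stroke at J2  (TF TF1: opposite of bond 0)
#4 stroke at J2  (1-jn J2 has f-setter on 2)
#6 stroke at J2  (J2: bond 2 brought flow, rest push out)

#0 →TF1
#1 →J2
#2 →J3
#3 →Sf1
#4 →J2
#5 →J1
#6 →J2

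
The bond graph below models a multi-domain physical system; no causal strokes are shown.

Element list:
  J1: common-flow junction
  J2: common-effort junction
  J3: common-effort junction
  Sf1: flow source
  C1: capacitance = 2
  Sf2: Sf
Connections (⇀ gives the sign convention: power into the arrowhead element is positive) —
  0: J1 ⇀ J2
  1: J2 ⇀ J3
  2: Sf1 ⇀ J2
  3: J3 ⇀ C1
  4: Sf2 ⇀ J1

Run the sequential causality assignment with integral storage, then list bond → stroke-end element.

β0 stroke→J1
β1 stroke→J2
β2 stroke→Sf1
β3 stroke→J3
β4 stroke→Sf2

bond 2 →Sf1  (Sf1 fixes flow; stroke at Sf1)
bond 4 →Sf2  (Sf2 fixes flow; stroke at Sf2)
bond 0 →J1  (common-f at J1 fixed by 4)
bond 1 →J2  (closing 0-jn rule on J2)
bond 3 →J3  (J3: last free bond brings effort in)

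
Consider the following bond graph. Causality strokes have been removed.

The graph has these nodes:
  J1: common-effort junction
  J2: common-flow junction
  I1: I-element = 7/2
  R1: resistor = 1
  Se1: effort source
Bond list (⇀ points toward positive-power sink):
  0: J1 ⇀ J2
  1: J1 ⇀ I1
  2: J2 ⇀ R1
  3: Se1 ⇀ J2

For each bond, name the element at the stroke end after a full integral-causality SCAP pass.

bond 0 stroke→J1
bond 1 stroke→I1
bond 2 stroke→J2
bond 3 stroke→J2

b3 →J2  (Se1 (Se) sets effort on bond)
b1 →I1  (I1 outputs flow p/I1)
b0 →J1  (only one effort-in slot at J1)
b2 →J2  (J2: bond 0 brought flow, rest push out)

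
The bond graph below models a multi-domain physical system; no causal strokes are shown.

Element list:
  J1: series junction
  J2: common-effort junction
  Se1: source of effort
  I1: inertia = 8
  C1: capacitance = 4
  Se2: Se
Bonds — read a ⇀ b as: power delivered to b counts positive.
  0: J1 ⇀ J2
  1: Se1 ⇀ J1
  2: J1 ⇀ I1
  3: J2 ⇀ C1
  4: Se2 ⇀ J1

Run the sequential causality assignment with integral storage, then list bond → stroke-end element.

b1 |J1  (Se1 fixes effort; stroke away)
b4 |J1  (source Se2 imposes e)
b2 |I1  (I1: I, integral causality)
b0 |J1  (common-f at J1 fixed by 2)
b3 |J2  (J2 needs exactly one e-in)

b0 →J1
b1 →J1
b2 →I1
b3 →J2
b4 →J1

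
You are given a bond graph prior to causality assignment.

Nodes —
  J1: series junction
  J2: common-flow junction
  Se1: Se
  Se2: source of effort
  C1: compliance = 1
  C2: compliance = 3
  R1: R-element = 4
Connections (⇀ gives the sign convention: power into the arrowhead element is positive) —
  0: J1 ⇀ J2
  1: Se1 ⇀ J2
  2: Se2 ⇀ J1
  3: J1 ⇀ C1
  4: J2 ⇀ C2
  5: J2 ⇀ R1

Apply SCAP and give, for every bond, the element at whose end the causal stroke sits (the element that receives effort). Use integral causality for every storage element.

bond 1 →J2  (source Se1 imposes e)
bond 2 →J1  (Se2: effort source, stroke at far end)
bond 3 →J1  (C1 outputs effort q/C1)
bond 0 →J2  (only one flow-in slot at J1)
bond 4 →J2  (C2 integral (e out))
bond 5 →R1  (closing 1-jn rule on J2)

#0 stroke at J2
#1 stroke at J2
#2 stroke at J1
#3 stroke at J1
#4 stroke at J2
#5 stroke at R1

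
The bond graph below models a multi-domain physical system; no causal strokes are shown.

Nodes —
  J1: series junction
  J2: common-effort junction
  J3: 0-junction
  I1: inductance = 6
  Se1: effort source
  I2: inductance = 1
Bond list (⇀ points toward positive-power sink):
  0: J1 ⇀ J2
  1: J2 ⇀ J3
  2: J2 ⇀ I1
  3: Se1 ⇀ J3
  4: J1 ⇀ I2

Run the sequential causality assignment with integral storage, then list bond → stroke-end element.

β3 →J3  (Se1 fixes effort; stroke away)
β1 →J2  (0-jn J3 has e-setter on 3)
β0 →J1  (J2: bond 1 brought effort, rest push out)
β2 →I1  (common-e at J2 fixed by 1)
β4 →I2  (J1 needs exactly one f-in)

#0 stroke at J1
#1 stroke at J2
#2 stroke at I1
#3 stroke at J3
#4 stroke at I2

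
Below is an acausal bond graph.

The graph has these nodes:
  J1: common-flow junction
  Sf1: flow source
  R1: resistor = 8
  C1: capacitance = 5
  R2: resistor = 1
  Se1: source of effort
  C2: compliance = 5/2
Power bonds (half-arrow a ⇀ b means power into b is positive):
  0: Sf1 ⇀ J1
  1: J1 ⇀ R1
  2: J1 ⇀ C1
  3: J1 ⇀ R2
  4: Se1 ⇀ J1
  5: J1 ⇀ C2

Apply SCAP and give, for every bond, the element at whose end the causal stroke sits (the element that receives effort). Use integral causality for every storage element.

bond 0 stroke at Sf1  (Sf1 (Sf) sets flow on bond)
bond 4 stroke at J1  (Se1 (Se) sets effort on bond)
bond 1 stroke at J1  (common-f at J1 fixed by 0)
bond 2 stroke at J1  (common-f at J1 fixed by 0)
bond 3 stroke at J1  (1-jn J1 has f-setter on 0)
bond 5 stroke at J1  (common-f at J1 fixed by 0)

β0 |Sf1
β1 |J1
β2 |J1
β3 |J1
β4 |J1
β5 |J1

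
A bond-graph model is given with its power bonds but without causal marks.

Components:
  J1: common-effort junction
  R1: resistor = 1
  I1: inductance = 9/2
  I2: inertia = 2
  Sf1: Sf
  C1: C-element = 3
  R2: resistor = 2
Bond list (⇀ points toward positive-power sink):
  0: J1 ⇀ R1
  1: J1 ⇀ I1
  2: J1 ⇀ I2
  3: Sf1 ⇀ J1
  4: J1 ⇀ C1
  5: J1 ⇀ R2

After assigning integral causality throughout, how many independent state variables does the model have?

3  (C1, I1, I2 all integral)

bond 3 |Sf1  (source Sf1 imposes f)
bond 1 |I1  (I1 integral (f out))
bond 2 |I2  (I2 outputs flow p/I2)
bond 4 |J1  (C1 outputs effort q/C1)
bond 0 |R1  (J1 effort already set via bond 4)
bond 5 |R2  (common-e at J1 fixed by 4)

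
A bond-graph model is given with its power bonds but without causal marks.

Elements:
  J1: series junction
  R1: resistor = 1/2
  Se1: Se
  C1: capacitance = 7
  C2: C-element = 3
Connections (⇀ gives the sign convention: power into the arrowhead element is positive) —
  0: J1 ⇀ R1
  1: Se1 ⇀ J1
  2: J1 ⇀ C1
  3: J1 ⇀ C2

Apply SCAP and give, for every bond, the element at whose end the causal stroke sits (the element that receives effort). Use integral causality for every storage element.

#0 stroke at R1
#1 stroke at J1
#2 stroke at J1
#3 stroke at J1

#1 stroke at J1  (Se1 (Se) sets effort on bond)
#2 stroke at J1  (C1 integral (e out))
#3 stroke at J1  (C2: C, integral causality)
#0 stroke at R1  (only one flow-in slot at J1)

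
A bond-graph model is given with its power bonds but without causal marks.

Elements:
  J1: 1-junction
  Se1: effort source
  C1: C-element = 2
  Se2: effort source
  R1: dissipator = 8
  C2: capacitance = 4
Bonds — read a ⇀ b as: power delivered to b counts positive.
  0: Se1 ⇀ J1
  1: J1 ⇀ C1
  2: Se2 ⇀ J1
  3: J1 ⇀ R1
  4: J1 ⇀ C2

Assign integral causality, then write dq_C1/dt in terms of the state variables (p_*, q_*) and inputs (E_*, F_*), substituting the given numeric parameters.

β0 stroke→J1  (source Se1 imposes e)
β2 stroke→J1  (Se2 fixes effort; stroke away)
β1 stroke→J1  (C1: C, integral causality)
β4 stroke→J1  (prefer integral on C2)
β3 stroke→R1  (J1 needs exactly one f-in)

dq_C1/dt = E_Se1/8 + E_Se2/8 - q_C1/16 - q_C2/32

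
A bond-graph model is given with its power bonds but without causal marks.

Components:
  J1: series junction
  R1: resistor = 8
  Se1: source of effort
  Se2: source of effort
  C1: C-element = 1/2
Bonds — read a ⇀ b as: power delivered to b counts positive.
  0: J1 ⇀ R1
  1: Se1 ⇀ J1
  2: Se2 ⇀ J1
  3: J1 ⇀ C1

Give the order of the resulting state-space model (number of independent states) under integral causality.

1  (C1 all integral)

#1 →J1  (Se1 fixes effort; stroke away)
#2 →J1  (Se2 (Se) sets effort on bond)
#3 →J1  (C1 outputs effort q/C1)
#0 →R1  (J1: last free bond brings flow in)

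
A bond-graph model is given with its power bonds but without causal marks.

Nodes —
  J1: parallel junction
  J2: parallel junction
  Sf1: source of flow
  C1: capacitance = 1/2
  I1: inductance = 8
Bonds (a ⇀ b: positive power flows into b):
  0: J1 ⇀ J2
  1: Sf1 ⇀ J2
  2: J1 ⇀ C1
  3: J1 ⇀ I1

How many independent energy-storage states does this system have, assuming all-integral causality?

2  (C1, I1 all integral)

b1 stroke at Sf1  (Sf1: flow source, stroke at near end)
b0 stroke at J2  (closing 0-jn rule on J2)
b2 stroke at J1  (C1 integral (e out))
b3 stroke at I1  (common-e at J1 fixed by 2)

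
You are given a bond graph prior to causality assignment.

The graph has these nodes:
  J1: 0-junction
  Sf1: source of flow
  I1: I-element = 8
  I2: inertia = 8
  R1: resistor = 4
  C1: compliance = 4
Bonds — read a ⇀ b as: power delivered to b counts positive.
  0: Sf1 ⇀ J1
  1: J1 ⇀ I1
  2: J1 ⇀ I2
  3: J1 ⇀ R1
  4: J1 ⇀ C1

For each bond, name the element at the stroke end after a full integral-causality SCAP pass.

β0 stroke at Sf1  (Sf1 (Sf) sets flow on bond)
β1 stroke at I1  (I1 outputs flow p/I1)
β2 stroke at I2  (prefer integral on I2)
β4 stroke at J1  (prefer integral on C1)
β3 stroke at R1  (J1 effort already set via bond 4)

b0 →Sf1
b1 →I1
b2 →I2
b3 →R1
b4 →J1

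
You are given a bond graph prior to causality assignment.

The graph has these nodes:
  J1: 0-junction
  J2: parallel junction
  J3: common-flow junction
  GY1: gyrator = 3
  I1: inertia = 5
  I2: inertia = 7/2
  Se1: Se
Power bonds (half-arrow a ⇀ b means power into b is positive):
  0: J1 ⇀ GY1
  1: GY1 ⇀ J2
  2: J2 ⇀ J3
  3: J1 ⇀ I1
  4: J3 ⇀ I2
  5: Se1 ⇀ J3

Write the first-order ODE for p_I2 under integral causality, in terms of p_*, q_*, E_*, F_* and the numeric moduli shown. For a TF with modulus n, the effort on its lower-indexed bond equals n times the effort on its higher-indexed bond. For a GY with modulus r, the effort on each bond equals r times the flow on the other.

#5 stroke→J3  (Se1: effort source, stroke at far end)
#3 stroke→I1  (I1: I, integral causality)
#0 stroke→J1  (J1 needs exactly one e-in)
#1 stroke→J2  (GY GY1: same side as bond 0)
#2 stroke→J3  (J2 effort already set via bond 1)
#4 stroke→I2  (closing 1-jn rule on J3)

dp_I2/dt = E_Se1 - 3*p_I1/5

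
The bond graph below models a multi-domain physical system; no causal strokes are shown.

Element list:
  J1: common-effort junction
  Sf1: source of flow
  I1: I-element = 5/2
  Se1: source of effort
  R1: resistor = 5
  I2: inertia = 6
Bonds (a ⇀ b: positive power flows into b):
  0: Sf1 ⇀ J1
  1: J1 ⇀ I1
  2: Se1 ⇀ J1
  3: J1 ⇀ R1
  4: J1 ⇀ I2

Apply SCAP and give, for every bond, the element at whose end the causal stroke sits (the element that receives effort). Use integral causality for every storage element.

b0 |Sf1
b1 |I1
b2 |J1
b3 |R1
b4 |I2

β0 →Sf1  (Sf1 fixes flow; stroke at Sf1)
β2 →J1  (Se1 (Se) sets effort on bond)
β1 →I1  (J1 effort already set via bond 2)
β3 →R1  (J1: bond 2 brought effort, rest push out)
β4 →I2  (0-jn J1 has e-setter on 2)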